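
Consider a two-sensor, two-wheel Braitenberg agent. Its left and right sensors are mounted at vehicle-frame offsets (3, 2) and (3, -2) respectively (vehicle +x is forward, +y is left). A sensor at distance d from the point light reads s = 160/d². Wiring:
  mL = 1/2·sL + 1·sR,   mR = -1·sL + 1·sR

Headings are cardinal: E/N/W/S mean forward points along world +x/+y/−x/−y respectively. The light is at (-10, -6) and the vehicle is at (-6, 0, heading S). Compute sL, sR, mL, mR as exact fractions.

left sensor world pos  = (-4, -3); dL² = 45
right sensor world pos = (-8, -3); dR² = 13
sL = 160/45 = 32/9
sR = 160/13 = 160/13
mL = 1/2·sL + 1·sR = 1648/117
mR = -1·sL + 1·sR = 1024/117

32/9 160/13 1648/117 1024/117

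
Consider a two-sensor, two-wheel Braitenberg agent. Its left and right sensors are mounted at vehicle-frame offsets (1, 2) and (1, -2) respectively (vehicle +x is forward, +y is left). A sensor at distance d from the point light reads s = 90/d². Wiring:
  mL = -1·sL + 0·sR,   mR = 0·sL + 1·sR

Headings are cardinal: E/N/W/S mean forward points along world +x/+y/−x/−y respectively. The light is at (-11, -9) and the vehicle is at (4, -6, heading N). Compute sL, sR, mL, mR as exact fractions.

left sensor world pos  = (2, -5); dL² = 185
right sensor world pos = (6, -5); dR² = 305
sL = 90/185 = 18/37
sR = 90/305 = 18/61
mL = -1·sL + 0·sR = -18/37
mR = 0·sL + 1·sR = 18/61

18/37 18/61 -18/37 18/61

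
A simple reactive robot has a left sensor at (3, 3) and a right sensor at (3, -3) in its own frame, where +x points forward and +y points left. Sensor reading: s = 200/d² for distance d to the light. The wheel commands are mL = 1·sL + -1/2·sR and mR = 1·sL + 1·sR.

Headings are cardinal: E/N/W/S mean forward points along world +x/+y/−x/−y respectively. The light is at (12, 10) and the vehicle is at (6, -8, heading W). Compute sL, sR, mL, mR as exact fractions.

left sensor world pos  = (3, -11); dL² = 522
right sensor world pos = (3, -5); dR² = 306
sL = 200/522 = 100/261
sR = 200/306 = 100/153
mL = 1·sL + -1/2·sR = 250/4437
mR = 1·sL + 1·sR = 4600/4437

100/261 100/153 250/4437 4600/4437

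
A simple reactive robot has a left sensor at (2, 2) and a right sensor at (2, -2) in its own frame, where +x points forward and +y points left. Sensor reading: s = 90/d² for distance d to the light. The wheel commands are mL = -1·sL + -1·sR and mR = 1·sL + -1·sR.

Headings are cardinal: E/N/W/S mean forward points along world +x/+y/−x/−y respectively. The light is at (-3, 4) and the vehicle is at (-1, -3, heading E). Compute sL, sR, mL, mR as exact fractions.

left sensor world pos  = (1, -1); dL² = 41
right sensor world pos = (1, -5); dR² = 97
sL = 90/41 = 90/41
sR = 90/97 = 90/97
mL = -1·sL + -1·sR = -12420/3977
mR = 1·sL + -1·sR = 5040/3977

90/41 90/97 -12420/3977 5040/3977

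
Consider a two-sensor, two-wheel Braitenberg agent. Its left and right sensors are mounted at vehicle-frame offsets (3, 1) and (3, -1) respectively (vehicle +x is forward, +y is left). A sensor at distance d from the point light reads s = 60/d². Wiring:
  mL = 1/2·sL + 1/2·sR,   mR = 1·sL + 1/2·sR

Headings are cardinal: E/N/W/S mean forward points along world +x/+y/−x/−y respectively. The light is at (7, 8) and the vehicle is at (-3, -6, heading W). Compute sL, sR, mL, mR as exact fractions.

30/197 30/169 5490/33293 8025/33293

left sensor world pos  = (-6, -7); dL² = 394
right sensor world pos = (-6, -5); dR² = 338
sL = 60/394 = 30/197
sR = 60/338 = 30/169
mL = 1/2·sL + 1/2·sR = 5490/33293
mR = 1·sL + 1/2·sR = 8025/33293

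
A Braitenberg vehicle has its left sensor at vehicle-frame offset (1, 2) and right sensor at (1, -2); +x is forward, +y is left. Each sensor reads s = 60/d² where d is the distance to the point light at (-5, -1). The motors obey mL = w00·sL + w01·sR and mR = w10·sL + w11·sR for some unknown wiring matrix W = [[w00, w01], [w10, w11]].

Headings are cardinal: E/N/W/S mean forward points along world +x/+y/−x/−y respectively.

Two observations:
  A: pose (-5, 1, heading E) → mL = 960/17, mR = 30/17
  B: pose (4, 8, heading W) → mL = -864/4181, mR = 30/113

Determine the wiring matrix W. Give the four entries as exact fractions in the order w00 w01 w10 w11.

-1 1 1/2 0

obs A: pose=(-5,1,E) → sL=60/17, sR=60, mL=960/17, mR=30/17
obs B: pose=(4,8,W) → sL=60/113, sR=12/37, mL=-864/4181, mR=30/113
sensor matrix S = [[60/17, 60], [60/113, 12/37]]; det S = -2183040/71077
solve [mL_A; mL_B] = S·[w00; w01] and [mR_A; mR_B] = S·[w10; w11]:
  w00 = -1, w01 = 1, w10 = 1/2, w11 = 0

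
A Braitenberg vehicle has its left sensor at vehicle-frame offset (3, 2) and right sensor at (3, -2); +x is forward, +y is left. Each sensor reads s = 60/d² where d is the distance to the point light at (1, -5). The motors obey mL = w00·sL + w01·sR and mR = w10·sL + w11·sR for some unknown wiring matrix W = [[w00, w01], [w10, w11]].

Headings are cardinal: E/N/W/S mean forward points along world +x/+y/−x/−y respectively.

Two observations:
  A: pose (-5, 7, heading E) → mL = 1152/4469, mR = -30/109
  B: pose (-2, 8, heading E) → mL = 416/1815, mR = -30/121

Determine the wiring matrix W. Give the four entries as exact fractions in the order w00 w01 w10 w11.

obs A: pose=(-5,7,E) → sL=12/41, sR=60/109, mL=1152/4469, mR=-30/109
obs B: pose=(-2,8,E) → sL=4/15, sR=60/121, mL=416/1815, mR=-30/121
sensor matrix S = [[12/41, 60/109], [4/15, 60/121]]; det S = -896/540749
solve [mL_A; mL_B] = S·[w00; w01] and [mR_A; mR_B] = S·[w10; w11]:
  w00 = -1, w01 = 1, w10 = 0, w11 = -1/2

-1 1 0 -1/2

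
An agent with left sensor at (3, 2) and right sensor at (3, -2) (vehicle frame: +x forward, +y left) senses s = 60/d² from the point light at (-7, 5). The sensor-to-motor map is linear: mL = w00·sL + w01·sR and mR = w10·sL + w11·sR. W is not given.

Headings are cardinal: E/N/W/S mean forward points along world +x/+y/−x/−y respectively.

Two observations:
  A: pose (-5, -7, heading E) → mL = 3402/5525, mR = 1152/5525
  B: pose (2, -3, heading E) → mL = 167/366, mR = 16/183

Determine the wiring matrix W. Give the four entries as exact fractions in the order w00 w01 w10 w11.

obs A: pose=(-5,-7,E) → sL=12/25, sR=60/221, mL=3402/5525, mR=1152/5525
obs B: pose=(2,-3,E) → sL=1/3, sR=15/61, mL=167/366, mR=16/183
sensor matrix S = [[12/25, 60/221], [1/3, 15/61]]; det S = 1856/67405
solve [mL_A; mL_B] = S·[w00; w01] and [mR_A; mR_B] = S·[w10; w11]:
  w00 = 1, w01 = 1/2, w10 = 1, w11 = -1

1 1/2 1 -1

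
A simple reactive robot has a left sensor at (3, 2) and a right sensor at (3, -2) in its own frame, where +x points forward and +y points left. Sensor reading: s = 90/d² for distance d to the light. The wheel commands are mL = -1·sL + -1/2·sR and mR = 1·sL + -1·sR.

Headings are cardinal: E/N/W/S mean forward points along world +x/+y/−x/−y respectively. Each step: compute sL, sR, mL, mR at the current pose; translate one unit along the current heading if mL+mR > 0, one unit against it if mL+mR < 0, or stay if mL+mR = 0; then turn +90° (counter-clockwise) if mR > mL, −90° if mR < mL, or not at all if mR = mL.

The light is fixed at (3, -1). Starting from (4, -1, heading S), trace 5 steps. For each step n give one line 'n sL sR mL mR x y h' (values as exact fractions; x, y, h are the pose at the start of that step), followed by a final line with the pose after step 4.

0 5 9 -19/2 -4 4 -1 S
1 18/5 90/17 -531/85 -144/85 4 0 E
2 9/2 9/2 -27/4 0 3 0 N
3 90/13 90/13 -135/13 0 3 -1 W
4 5 9 -19/2 -4 4 -1 S
final 4 0 E

n=0: pose=(4,-1,S); sL=5, sR=9; mL=-19/2, mR=-4; mL+mR=-27/2 → advance -1; mR−mL=11/2 → turn +1·90°
n=1: pose=(4,0,E); sL=18/5, sR=90/17; mL=-531/85, mR=-144/85; mL+mR=-135/17 → advance -1; mR−mL=387/85 → turn +1·90°
n=2: pose=(3,0,N); sL=9/2, sR=9/2; mL=-27/4, mR=0; mL+mR=-27/4 → advance -1; mR−mL=27/4 → turn +1·90°
n=3: pose=(3,-1,W); sL=90/13, sR=90/13; mL=-135/13, mR=0; mL+mR=-135/13 → advance -1; mR−mL=135/13 → turn +1·90°
n=4: pose=(4,-1,S); sL=5, sR=9; mL=-19/2, mR=-4; mL+mR=-27/2 → advance -1; mR−mL=11/2 → turn +1·90°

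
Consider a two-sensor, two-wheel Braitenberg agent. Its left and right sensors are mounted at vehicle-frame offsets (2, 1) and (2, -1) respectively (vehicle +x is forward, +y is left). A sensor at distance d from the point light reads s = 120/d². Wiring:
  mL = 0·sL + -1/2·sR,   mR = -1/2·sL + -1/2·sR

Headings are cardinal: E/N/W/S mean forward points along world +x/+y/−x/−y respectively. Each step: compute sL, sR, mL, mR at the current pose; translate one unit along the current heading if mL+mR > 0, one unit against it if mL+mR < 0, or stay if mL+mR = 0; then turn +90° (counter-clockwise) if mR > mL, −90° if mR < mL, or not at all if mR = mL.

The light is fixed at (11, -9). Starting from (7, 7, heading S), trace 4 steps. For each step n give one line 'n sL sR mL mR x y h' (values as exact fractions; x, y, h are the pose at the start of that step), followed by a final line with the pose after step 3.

n=0: pose=(7,7,S); sL=24/41, sR=120/221; mL=-60/221, mR=-5112/9061; mL+mR=-7572/9061 → advance -1; mR−mL=-12/41 → turn -1·90°
n=1: pose=(7,8,W); sL=30/73, sR=1/3; mL=-1/6, mR=-163/438; mL+mR=-118/219 → advance -1; mR−mL=-15/73 → turn -1·90°
n=2: pose=(8,8,N); sL=120/377, sR=24/73; mL=-12/73, mR=-8904/27521; mL+mR=-13428/27521 → advance -1; mR−mL=-60/377 → turn -1·90°
n=3: pose=(8,7,E); sL=12/29, sR=60/113; mL=-30/113, mR=-1548/3277; mL+mR=-2418/3277 → advance -1; mR−mL=-6/29 → turn -1·90°

0 24/41 120/221 -60/221 -5112/9061 7 7 S
1 30/73 1/3 -1/6 -163/438 7 8 W
2 120/377 24/73 -12/73 -8904/27521 8 8 N
3 12/29 60/113 -30/113 -1548/3277 8 7 E
final 7 7 S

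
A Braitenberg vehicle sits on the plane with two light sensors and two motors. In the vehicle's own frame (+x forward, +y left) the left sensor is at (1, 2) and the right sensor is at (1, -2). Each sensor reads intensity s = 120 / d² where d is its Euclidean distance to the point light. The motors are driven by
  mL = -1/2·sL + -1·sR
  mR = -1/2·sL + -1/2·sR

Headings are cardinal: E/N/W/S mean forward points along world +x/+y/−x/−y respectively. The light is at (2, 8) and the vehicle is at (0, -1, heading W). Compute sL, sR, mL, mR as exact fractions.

left sensor world pos  = (-1, -3); dL² = 130
right sensor world pos = (-1, 1); dR² = 58
sL = 120/130 = 12/13
sR = 120/58 = 60/29
mL = -1/2·sL + -1·sR = -954/377
mR = -1/2·sL + -1/2·sR = -564/377

12/13 60/29 -954/377 -564/377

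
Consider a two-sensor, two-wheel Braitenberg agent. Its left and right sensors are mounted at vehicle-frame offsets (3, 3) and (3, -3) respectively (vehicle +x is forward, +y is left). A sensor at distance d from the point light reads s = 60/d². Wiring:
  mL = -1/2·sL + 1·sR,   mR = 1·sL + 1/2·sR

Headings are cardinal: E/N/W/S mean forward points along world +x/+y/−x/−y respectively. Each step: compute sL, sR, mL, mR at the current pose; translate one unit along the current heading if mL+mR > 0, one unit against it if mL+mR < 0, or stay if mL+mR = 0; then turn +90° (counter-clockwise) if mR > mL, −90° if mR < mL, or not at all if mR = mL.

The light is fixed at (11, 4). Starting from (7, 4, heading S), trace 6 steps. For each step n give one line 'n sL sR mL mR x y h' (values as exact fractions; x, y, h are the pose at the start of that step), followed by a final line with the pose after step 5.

n=0: pose=(7,4,S); sL=6, sR=30/29; mL=-57/29, mR=189/29; mL+mR=132/29 → advance +1; mR−mL=246/29 → turn +1·90°
n=1: pose=(7,3,E); sL=12, sR=60/17; mL=-42/17, mR=234/17; mL+mR=192/17 → advance +1; mR−mL=276/17 → turn +1·90°
n=2: pose=(8,3,N); sL=3/2, sR=15; mL=57/4, mR=9; mL+mR=93/4 → advance +1; mR−mL=-21/4 → turn -1·90°
n=3: pose=(8,4,E); sL=20/3, sR=20/3; mL=10/3, mR=10; mL+mR=40/3 → advance +1; mR−mL=20/3 → turn +1·90°
n=4: pose=(9,4,N); sL=30/17, sR=6; mL=87/17, mR=81/17; mL+mR=168/17 → advance +1; mR−mL=-6/17 → turn -1·90°
n=5: pose=(9,5,E); sL=60/17, sR=12; mL=174/17, mR=162/17; mL+mR=336/17 → advance +1; mR−mL=-12/17 → turn -1·90°

0 6 30/29 -57/29 189/29 7 4 S
1 12 60/17 -42/17 234/17 7 3 E
2 3/2 15 57/4 9 8 3 N
3 20/3 20/3 10/3 10 8 4 E
4 30/17 6 87/17 81/17 9 4 N
5 60/17 12 174/17 162/17 9 5 E
final 10 5 S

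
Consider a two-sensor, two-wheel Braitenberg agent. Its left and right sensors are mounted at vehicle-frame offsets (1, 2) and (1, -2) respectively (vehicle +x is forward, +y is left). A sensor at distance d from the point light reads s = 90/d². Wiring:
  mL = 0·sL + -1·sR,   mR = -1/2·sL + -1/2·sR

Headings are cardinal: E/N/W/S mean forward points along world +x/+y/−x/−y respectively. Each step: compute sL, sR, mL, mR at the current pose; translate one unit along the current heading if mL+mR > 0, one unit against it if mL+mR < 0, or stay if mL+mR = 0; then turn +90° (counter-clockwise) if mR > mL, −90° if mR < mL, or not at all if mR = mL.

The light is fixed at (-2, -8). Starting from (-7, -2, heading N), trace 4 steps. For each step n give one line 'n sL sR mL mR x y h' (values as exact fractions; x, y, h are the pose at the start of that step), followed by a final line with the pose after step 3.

n=0: pose=(-7,-2,N); sL=45/49, sR=45/29; mL=-45/29, mR=-1755/1421; mL+mR=-3960/1421 → advance -1; mR−mL=450/1421 → turn +1·90°
n=1: pose=(-7,-3,W); sL=2, sR=18/17; mL=-18/17, mR=-26/17; mL+mR=-44/17 → advance -1; mR−mL=-8/17 → turn -1·90°
n=2: pose=(-6,-3,N); sL=5/4, sR=9/4; mL=-9/4, mR=-7/4; mL+mR=-4 → advance -1; mR−mL=1/2 → turn +1·90°
n=3: pose=(-6,-4,W); sL=90/29, sR=90/61; mL=-90/61, mR=-4050/1769; mL+mR=-6660/1769 → advance -1; mR−mL=-1440/1769 → turn -1·90°

0 45/49 45/29 -45/29 -1755/1421 -7 -2 N
1 2 18/17 -18/17 -26/17 -7 -3 W
2 5/4 9/4 -9/4 -7/4 -6 -3 N
3 90/29 90/61 -90/61 -4050/1769 -6 -4 W
final -5 -4 N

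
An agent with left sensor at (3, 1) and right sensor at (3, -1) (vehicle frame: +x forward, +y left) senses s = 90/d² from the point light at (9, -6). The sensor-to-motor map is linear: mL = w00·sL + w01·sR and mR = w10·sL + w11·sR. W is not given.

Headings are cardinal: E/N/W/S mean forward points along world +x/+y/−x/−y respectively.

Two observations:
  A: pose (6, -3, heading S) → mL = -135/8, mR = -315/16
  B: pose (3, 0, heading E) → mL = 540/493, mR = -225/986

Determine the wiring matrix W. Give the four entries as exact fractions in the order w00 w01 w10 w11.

-1 1 -1 1/2

obs A: pose=(6,-3,S) → sL=45/2, sR=45/8, mL=-135/8, mR=-315/16
obs B: pose=(3,0,E) → sL=45/29, sR=45/17, mL=540/493, mR=-225/986
sensor matrix S = [[45/2, 45/8], [45/29, 45/17]]; det S = 200475/3944
solve [mL_A; mL_B] = S·[w00; w01] and [mR_A; mR_B] = S·[w10; w11]:
  w00 = -1, w01 = 1, w10 = -1, w11 = 1/2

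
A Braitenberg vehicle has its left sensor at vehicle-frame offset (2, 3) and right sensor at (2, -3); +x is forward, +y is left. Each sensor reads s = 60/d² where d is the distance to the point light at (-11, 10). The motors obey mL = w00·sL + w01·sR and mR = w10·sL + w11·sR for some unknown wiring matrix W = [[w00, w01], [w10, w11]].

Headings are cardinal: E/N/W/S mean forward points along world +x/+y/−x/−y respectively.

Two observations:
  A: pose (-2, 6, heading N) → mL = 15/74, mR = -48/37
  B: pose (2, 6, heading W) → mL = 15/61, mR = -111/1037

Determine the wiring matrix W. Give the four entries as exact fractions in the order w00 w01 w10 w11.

obs A: pose=(-2,6,N) → sL=3/2, sR=15/37, mL=15/74, mR=-48/37
obs B: pose=(2,6,W) → sL=6/17, sR=30/61, mL=15/61, mR=-111/1037
sensor matrix S = [[3/2, 15/37], [6/17, 30/61]]; det S = 22815/38369
solve [mL_A; mL_B] = S·[w00; w01] and [mR_A; mR_B] = S·[w10; w11]:
  w00 = 0, w01 = 1/2, w10 = -1, w11 = 1/2

0 1/2 -1 1/2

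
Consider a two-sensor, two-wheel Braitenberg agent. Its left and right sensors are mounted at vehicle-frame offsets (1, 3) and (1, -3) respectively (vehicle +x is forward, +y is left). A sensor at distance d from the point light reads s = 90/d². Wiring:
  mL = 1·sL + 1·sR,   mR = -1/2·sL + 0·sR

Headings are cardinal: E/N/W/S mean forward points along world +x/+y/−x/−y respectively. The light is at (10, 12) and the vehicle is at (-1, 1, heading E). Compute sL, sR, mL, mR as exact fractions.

left sensor world pos  = (0, 4); dL² = 164
right sensor world pos = (0, -2); dR² = 296
sL = 90/164 = 45/82
sR = 90/296 = 45/148
mL = 1·sL + 1·sR = 5175/6068
mR = -1/2·sL + 0·sR = -45/164

45/82 45/148 5175/6068 -45/164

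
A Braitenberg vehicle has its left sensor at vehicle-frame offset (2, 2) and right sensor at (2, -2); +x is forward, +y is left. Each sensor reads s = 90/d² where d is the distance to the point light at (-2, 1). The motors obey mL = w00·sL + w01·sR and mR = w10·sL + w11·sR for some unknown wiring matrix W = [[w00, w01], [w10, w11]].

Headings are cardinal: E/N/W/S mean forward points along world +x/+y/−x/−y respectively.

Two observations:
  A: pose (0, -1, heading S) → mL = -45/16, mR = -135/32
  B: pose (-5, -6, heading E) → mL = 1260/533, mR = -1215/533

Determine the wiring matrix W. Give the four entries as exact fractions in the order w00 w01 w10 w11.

1 -1 -1/2 -1/2

obs A: pose=(0,-1,S) → sL=45/16, sR=45/8, mL=-45/16, mR=-135/32
obs B: pose=(-5,-6,E) → sL=45/13, sR=45/41, mL=1260/533, mR=-1215/533
sensor matrix S = [[45/16, 45/8], [45/13, 45/41]]; det S = -139725/8528
solve [mL_A; mL_B] = S·[w00; w01] and [mR_A; mR_B] = S·[w10; w11]:
  w00 = 1, w01 = -1, w10 = -1/2, w11 = -1/2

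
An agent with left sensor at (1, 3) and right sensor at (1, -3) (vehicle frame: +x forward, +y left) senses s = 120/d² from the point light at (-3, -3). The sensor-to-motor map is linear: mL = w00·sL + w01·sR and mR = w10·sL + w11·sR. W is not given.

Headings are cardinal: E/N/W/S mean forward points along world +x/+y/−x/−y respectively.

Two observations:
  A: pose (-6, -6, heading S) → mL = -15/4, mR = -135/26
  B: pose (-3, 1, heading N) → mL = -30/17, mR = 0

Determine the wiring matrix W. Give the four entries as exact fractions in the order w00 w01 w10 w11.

obs A: pose=(-6,-6,S) → sL=15/2, sR=30/13, mL=-15/4, mR=-135/26
obs B: pose=(-3,1,N) → sL=60/17, sR=60/17, mL=-30/17, mR=0
sensor matrix S = [[15/2, 30/13], [60/17, 60/17]]; det S = 4050/221
solve [mL_A; mL_B] = S·[w00; w01] and [mR_A; mR_B] = S·[w10; w11]:
  w00 = -1/2, w01 = 0, w10 = -1, w11 = 1

-1/2 0 -1 1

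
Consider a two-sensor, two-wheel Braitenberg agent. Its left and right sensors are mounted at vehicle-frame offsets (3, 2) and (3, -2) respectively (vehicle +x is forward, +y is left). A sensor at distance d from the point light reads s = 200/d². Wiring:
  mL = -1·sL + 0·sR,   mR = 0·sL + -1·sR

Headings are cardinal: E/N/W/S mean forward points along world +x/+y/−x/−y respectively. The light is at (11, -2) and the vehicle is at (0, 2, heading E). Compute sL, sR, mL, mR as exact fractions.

left sensor world pos  = (3, 4); dL² = 100
right sensor world pos = (3, 0); dR² = 68
sL = 200/100 = 2
sR = 200/68 = 50/17
mL = -1·sL + 0·sR = -2
mR = 0·sL + -1·sR = -50/17

2 50/17 -2 -50/17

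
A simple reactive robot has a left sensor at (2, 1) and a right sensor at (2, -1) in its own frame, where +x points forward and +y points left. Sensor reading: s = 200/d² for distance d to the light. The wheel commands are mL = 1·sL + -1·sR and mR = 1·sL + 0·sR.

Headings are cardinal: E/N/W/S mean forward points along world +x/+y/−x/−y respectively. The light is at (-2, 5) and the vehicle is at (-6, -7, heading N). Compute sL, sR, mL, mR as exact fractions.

8/5 200/109 -128/545 8/5

left sensor world pos  = (-7, -5); dL² = 125
right sensor world pos = (-5, -5); dR² = 109
sL = 200/125 = 8/5
sR = 200/109 = 200/109
mL = 1·sL + -1·sR = -128/545
mR = 1·sL + 0·sR = 8/5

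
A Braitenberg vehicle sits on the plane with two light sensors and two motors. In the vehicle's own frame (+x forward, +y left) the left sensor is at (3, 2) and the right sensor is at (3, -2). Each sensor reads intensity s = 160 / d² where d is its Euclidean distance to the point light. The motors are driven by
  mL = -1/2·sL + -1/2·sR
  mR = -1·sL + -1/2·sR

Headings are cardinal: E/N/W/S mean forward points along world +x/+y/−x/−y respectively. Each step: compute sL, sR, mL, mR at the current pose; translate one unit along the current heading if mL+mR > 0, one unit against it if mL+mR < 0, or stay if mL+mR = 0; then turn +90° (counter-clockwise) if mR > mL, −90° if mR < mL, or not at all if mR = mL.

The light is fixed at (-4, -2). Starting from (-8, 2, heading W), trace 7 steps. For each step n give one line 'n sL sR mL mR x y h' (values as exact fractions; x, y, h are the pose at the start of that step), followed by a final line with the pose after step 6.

0 160/53 32/17 -2208/901 -3568/901 -8 2 W
1 80/37 16/5 -496/185 -696/185 -7 2 N
2 32/5 160 -416/5 -432/5 -7 1 E
3 40 40/9 -200/9 -380/9 -8 1 S
4 160/53 32/17 -2208/901 -3568/901 -8 2 W
5 80/37 16/5 -496/185 -696/185 -7 2 N
6 32/5 160 -416/5 -432/5 -7 1 E
final -8 1 S

n=0: pose=(-8,2,W); sL=160/53, sR=32/17; mL=-2208/901, mR=-3568/901; mL+mR=-5776/901 → advance -1; mR−mL=-80/53 → turn -1·90°
n=1: pose=(-7,2,N); sL=80/37, sR=16/5; mL=-496/185, mR=-696/185; mL+mR=-1192/185 → advance -1; mR−mL=-40/37 → turn -1·90°
n=2: pose=(-7,1,E); sL=32/5, sR=160; mL=-416/5, mR=-432/5; mL+mR=-848/5 → advance -1; mR−mL=-16/5 → turn -1·90°
n=3: pose=(-8,1,S); sL=40, sR=40/9; mL=-200/9, mR=-380/9; mL+mR=-580/9 → advance -1; mR−mL=-20 → turn -1·90°
n=4: pose=(-8,2,W); sL=160/53, sR=32/17; mL=-2208/901, mR=-3568/901; mL+mR=-5776/901 → advance -1; mR−mL=-80/53 → turn -1·90°
n=5: pose=(-7,2,N); sL=80/37, sR=16/5; mL=-496/185, mR=-696/185; mL+mR=-1192/185 → advance -1; mR−mL=-40/37 → turn -1·90°
n=6: pose=(-7,1,E); sL=32/5, sR=160; mL=-416/5, mR=-432/5; mL+mR=-848/5 → advance -1; mR−mL=-16/5 → turn -1·90°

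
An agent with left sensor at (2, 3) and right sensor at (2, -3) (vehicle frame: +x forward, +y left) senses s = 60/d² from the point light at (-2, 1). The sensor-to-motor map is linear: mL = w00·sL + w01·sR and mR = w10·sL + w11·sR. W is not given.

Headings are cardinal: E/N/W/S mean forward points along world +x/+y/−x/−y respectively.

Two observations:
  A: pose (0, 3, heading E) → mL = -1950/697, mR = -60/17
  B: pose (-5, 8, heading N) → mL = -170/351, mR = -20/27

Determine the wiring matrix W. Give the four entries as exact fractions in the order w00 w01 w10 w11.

1/2 -1 0 -1

obs A: pose=(0,3,E) → sL=60/41, sR=60/17, mL=-1950/697, mR=-60/17
obs B: pose=(-5,8,N) → sL=20/39, sR=20/27, mL=-170/351, mR=-20/27
sensor matrix S = [[60/41, 60/17], [20/39, 20/27]]; det S = -59200/81549
solve [mL_A; mL_B] = S·[w00; w01] and [mR_A; mR_B] = S·[w10; w11]:
  w00 = 1/2, w01 = -1, w10 = 0, w11 = -1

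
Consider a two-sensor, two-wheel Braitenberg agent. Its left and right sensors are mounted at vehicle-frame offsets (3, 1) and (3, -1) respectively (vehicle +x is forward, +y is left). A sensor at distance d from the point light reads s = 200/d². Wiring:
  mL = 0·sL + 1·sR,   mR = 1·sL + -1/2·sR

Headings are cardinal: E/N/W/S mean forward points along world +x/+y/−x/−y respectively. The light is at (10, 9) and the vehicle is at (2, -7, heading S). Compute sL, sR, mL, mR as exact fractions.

20/41 100/221 100/221 2370/9061

left sensor world pos  = (3, -10); dL² = 410
right sensor world pos = (1, -10); dR² = 442
sL = 200/410 = 20/41
sR = 200/442 = 100/221
mL = 0·sL + 1·sR = 100/221
mR = 1·sL + -1/2·sR = 2370/9061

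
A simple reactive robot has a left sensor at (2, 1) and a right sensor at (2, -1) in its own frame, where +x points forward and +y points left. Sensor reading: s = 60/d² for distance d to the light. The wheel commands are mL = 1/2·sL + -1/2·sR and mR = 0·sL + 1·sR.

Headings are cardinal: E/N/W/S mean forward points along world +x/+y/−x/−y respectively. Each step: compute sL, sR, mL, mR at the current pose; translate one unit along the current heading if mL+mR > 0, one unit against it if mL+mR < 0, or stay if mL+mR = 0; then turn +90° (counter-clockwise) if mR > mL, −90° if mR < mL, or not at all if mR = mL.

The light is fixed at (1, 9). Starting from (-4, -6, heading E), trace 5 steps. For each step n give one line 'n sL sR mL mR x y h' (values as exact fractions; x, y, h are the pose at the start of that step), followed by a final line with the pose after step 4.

n=0: pose=(-4,-6,E); sL=12/41, sR=12/53; mL=72/2173, mR=12/53; mL+mR=564/2173 → advance +1; mR−mL=420/2173 → turn +1·90°
n=1: pose=(-3,-6,N); sL=30/97, sR=30/89; mL=-120/8633, mR=30/89; mL+mR=2790/8633 → advance +1; mR−mL=3030/8633 → turn +1·90°
n=2: pose=(-3,-5,W); sL=20/87, sR=12/41; mL=-112/3567, mR=12/41; mL+mR=932/3567 → advance +1; mR−mL=1156/3567 → turn +1·90°
n=3: pose=(-4,-5,S); sL=15/68, sR=15/73; mL=75/9928, mR=15/73; mL+mR=2115/9928 → advance +1; mR−mL=1965/9928 → turn +1·90°
n=4: pose=(-4,-6,E); sL=12/41, sR=12/53; mL=72/2173, mR=12/53; mL+mR=564/2173 → advance +1; mR−mL=420/2173 → turn +1·90°

0 12/41 12/53 72/2173 12/53 -4 -6 E
1 30/97 30/89 -120/8633 30/89 -3 -6 N
2 20/87 12/41 -112/3567 12/41 -3 -5 W
3 15/68 15/73 75/9928 15/73 -4 -5 S
4 12/41 12/53 72/2173 12/53 -4 -6 E
final -3 -6 N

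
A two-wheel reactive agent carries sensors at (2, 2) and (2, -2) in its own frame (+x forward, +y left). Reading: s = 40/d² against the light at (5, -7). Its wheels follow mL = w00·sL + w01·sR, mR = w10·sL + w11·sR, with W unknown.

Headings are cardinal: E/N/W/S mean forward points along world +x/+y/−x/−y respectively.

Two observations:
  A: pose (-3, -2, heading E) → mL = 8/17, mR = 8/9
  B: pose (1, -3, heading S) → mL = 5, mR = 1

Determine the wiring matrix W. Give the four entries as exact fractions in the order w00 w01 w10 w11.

1 0 0 1

obs A: pose=(-3,-2,E) → sL=8/17, sR=8/9, mL=8/17, mR=8/9
obs B: pose=(1,-3,S) → sL=5, sR=1, mL=5, mR=1
sensor matrix S = [[8/17, 8/9], [5, 1]]; det S = -608/153
solve [mL_A; mL_B] = S·[w00; w01] and [mR_A; mR_B] = S·[w10; w11]:
  w00 = 1, w01 = 0, w10 = 0, w11 = 1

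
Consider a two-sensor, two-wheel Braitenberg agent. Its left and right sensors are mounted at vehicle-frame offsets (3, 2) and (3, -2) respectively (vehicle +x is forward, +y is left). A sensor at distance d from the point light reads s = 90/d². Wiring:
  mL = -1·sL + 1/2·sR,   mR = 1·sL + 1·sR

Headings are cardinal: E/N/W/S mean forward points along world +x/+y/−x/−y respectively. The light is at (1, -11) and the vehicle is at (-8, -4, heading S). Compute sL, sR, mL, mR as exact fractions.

left sensor world pos  = (-6, -7); dL² = 65
right sensor world pos = (-10, -7); dR² = 137
sL = 90/65 = 18/13
sR = 90/137 = 90/137
mL = -1·sL + 1/2·sR = -1881/1781
mR = 1·sL + 1·sR = 3636/1781

18/13 90/137 -1881/1781 3636/1781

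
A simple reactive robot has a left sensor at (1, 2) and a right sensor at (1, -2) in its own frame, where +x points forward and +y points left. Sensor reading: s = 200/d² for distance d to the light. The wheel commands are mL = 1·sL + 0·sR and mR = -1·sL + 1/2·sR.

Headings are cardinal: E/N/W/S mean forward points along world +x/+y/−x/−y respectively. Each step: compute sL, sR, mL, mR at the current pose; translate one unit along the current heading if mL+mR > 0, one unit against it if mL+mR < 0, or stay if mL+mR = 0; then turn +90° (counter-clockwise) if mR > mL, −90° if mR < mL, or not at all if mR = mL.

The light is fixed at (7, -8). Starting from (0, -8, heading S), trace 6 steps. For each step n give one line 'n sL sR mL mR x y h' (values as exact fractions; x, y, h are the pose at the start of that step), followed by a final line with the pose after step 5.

n=0: pose=(0,-8,S); sL=100/13, sR=100/41; mL=100/13, mR=-3450/533; mL+mR=50/41 → advance +1; mR−mL=-7550/533 → turn -1·90°
n=1: pose=(0,-9,W); sL=200/73, sR=40/13; mL=200/73, mR=-1140/949; mL+mR=20/13 → advance +1; mR−mL=-3740/949 → turn -1·90°
n=2: pose=(-1,-9,N); sL=2, sR=50/9; mL=2, mR=7/9; mL+mR=25/9 → advance +1; mR−mL=-11/9 → turn -1·90°
n=3: pose=(-1,-8,E); sL=200/53, sR=200/53; mL=200/53, mR=-100/53; mL+mR=100/53 → advance +1; mR−mL=-300/53 → turn -1·90°
n=4: pose=(0,-8,S); sL=100/13, sR=100/41; mL=100/13, mR=-3450/533; mL+mR=50/41 → advance +1; mR−mL=-7550/533 → turn -1·90°
n=5: pose=(0,-9,W); sL=200/73, sR=40/13; mL=200/73, mR=-1140/949; mL+mR=20/13 → advance +1; mR−mL=-3740/949 → turn -1·90°

0 100/13 100/41 100/13 -3450/533 0 -8 S
1 200/73 40/13 200/73 -1140/949 0 -9 W
2 2 50/9 2 7/9 -1 -9 N
3 200/53 200/53 200/53 -100/53 -1 -8 E
4 100/13 100/41 100/13 -3450/533 0 -8 S
5 200/73 40/13 200/73 -1140/949 0 -9 W
final -1 -9 N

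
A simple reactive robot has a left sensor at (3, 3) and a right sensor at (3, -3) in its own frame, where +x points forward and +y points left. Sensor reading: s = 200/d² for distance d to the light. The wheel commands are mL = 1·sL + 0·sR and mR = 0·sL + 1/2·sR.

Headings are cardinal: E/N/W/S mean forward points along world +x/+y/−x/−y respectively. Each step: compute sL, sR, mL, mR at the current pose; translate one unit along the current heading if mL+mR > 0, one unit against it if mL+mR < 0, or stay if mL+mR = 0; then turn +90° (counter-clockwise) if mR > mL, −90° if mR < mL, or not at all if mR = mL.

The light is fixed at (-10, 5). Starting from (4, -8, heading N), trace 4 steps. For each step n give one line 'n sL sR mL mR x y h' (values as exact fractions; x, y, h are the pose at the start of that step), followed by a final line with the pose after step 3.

0 200/221 200/389 200/221 100/389 4 -8 N
1 20/37 100/257 20/37 50/257 4 -7 E
2 200/549 200/369 200/549 100/369 5 -7 S
3 1/2 50/61 1/2 25/61 5 -8 W
final 4 -8 N

n=0: pose=(4,-8,N); sL=200/221, sR=200/389; mL=200/221, mR=100/389; mL+mR=99900/85969 → advance +1; mR−mL=-55700/85969 → turn -1·90°
n=1: pose=(4,-7,E); sL=20/37, sR=100/257; mL=20/37, mR=50/257; mL+mR=6990/9509 → advance +1; mR−mL=-3290/9509 → turn -1·90°
n=2: pose=(5,-7,S); sL=200/549, sR=200/369; mL=200/549, mR=100/369; mL+mR=14300/22509 → advance +1; mR−mL=-700/7503 → turn -1·90°
n=3: pose=(5,-8,W); sL=1/2, sR=50/61; mL=1/2, mR=25/61; mL+mR=111/122 → advance +1; mR−mL=-11/122 → turn -1·90°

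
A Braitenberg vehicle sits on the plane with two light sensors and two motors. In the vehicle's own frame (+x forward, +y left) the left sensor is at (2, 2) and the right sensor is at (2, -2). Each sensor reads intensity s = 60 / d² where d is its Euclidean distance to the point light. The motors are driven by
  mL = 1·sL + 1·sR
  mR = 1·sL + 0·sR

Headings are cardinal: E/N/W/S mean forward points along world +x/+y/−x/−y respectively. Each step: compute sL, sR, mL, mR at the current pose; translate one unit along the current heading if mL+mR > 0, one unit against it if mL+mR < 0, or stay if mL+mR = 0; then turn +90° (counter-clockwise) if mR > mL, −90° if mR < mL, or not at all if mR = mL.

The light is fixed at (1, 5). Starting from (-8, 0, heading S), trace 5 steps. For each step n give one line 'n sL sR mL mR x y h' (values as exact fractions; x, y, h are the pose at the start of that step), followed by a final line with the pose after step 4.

n=0: pose=(-8,0,S); sL=30/49, sR=6/17; mL=804/833, mR=30/49; mL+mR=1314/833 → advance +1; mR−mL=-6/17 → turn -1·90°
n=1: pose=(-8,-1,W); sL=12/37, sR=60/137; mL=3864/5069, mR=12/37; mL+mR=5508/5069 → advance +1; mR−mL=-60/137 → turn -1·90°
n=2: pose=(-9,-1,N); sL=3/8, sR=3/4; mL=9/8, mR=3/8; mL+mR=3/2 → advance +1; mR−mL=-3/4 → turn -1·90°
n=3: pose=(-9,0,E); sL=60/73, sR=60/113; mL=11160/8249, mR=60/73; mL+mR=17940/8249 → advance +1; mR−mL=-60/113 → turn -1·90°
n=4: pose=(-8,0,S); sL=30/49, sR=6/17; mL=804/833, mR=30/49; mL+mR=1314/833 → advance +1; mR−mL=-6/17 → turn -1·90°

0 30/49 6/17 804/833 30/49 -8 0 S
1 12/37 60/137 3864/5069 12/37 -8 -1 W
2 3/8 3/4 9/8 3/8 -9 -1 N
3 60/73 60/113 11160/8249 60/73 -9 0 E
4 30/49 6/17 804/833 30/49 -8 0 S
final -8 -1 W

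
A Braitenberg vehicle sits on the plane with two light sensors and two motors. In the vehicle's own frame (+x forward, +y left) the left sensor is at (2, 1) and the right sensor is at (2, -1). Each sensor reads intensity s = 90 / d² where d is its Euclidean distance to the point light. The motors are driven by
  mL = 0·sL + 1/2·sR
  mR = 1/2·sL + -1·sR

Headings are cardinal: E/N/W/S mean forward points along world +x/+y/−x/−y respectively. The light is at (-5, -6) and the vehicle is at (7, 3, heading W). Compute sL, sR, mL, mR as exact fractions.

left sensor world pos  = (5, 2); dL² = 164
right sensor world pos = (5, 4); dR² = 200
sL = 90/164 = 45/82
sR = 90/200 = 9/20
mL = 0·sL + 1/2·sR = 9/40
mR = 1/2·sL + -1·sR = -36/205

45/82 9/20 9/40 -36/205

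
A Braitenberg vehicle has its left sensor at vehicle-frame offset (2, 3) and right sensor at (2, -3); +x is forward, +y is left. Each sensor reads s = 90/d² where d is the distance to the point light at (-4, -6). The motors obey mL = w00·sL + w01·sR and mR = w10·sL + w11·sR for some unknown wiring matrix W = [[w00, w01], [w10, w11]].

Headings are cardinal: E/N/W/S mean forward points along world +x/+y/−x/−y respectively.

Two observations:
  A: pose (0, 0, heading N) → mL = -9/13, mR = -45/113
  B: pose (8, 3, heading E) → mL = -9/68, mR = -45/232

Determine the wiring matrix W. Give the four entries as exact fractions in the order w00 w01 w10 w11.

obs A: pose=(0,0,N) → sL=18/13, sR=90/113, mL=-9/13, mR=-45/113
obs B: pose=(8,3,E) → sL=9/34, sR=45/116, mL=-9/68, mR=-45/232
sensor matrix S = [[18/13, 90/113], [9/34, 45/116]]; det S = 472635/1448434
solve [mL_A; mL_B] = S·[w00; w01] and [mR_A; mR_B] = S·[w10; w11]:
  w00 = -1/2, w01 = 0, w10 = 0, w11 = -1/2

-1/2 0 0 -1/2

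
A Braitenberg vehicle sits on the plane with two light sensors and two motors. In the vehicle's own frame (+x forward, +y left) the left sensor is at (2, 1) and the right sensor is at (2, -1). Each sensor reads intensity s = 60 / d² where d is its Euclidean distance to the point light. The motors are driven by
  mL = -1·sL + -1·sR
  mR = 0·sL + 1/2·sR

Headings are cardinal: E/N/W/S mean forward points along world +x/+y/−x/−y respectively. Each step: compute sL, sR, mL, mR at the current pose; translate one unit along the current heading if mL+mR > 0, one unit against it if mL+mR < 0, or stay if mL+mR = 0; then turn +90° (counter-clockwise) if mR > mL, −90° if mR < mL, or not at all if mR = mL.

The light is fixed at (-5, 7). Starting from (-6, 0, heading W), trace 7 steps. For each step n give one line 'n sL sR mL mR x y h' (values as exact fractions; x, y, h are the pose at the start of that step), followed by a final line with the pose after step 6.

n=0: pose=(-6,0,W); sL=60/73, sR=4/3; mL=-472/219, mR=2/3; mL+mR=-326/219 → advance -1; mR−mL=206/73 → turn +1·90°
n=1: pose=(-5,0,S); sL=30/41, sR=30/41; mL=-60/41, mR=15/41; mL+mR=-45/41 → advance -1; mR−mL=75/41 → turn +1·90°
n=2: pose=(-5,1,E); sL=60/29, sR=60/53; mL=-4920/1537, mR=30/53; mL+mR=-4050/1537 → advance -1; mR−mL=5790/1537 → turn +1·90°
n=3: pose=(-6,1,N); sL=3, sR=15/4; mL=-27/4, mR=15/8; mL+mR=-39/8 → advance -1; mR−mL=69/8 → turn +1·90°
n=4: pose=(-6,0,W); sL=60/73, sR=4/3; mL=-472/219, mR=2/3; mL+mR=-326/219 → advance -1; mR−mL=206/73 → turn +1·90°
n=5: pose=(-5,0,S); sL=30/41, sR=30/41; mL=-60/41, mR=15/41; mL+mR=-45/41 → advance -1; mR−mL=75/41 → turn +1·90°
n=6: pose=(-5,1,E); sL=60/29, sR=60/53; mL=-4920/1537, mR=30/53; mL+mR=-4050/1537 → advance -1; mR−mL=5790/1537 → turn +1·90°

0 60/73 4/3 -472/219 2/3 -6 0 W
1 30/41 30/41 -60/41 15/41 -5 0 S
2 60/29 60/53 -4920/1537 30/53 -5 1 E
3 3 15/4 -27/4 15/8 -6 1 N
4 60/73 4/3 -472/219 2/3 -6 0 W
5 30/41 30/41 -60/41 15/41 -5 0 S
6 60/29 60/53 -4920/1537 30/53 -5 1 E
final -6 1 N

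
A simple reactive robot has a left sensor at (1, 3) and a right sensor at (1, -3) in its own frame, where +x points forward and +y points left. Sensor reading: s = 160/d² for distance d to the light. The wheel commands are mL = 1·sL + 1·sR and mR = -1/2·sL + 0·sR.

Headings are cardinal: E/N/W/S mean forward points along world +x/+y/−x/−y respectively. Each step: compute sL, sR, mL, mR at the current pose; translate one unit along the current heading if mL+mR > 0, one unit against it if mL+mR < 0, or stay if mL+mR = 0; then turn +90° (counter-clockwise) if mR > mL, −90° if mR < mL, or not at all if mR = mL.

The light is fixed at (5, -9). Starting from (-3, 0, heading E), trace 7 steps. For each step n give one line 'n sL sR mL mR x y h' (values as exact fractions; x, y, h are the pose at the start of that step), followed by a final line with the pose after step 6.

0 160/193 32/17 8896/3281 -80/193 -3 0 E
1 2 40/41 122/41 -1 -2 0 S
2 160/89 32/37 8768/3293 -80/89 -2 -1 W
3 80/101 80/53 12320/5353 -40/101 -3 -1 N
4 160/193 32/17 8896/3281 -80/193 -3 0 E
5 2 40/41 122/41 -1 -2 0 S
6 160/89 32/37 8768/3293 -80/89 -2 -1 W
final -3 -1 N

n=0: pose=(-3,0,E); sL=160/193, sR=32/17; mL=8896/3281, mR=-80/193; mL+mR=7536/3281 → advance +1; mR−mL=-10256/3281 → turn -1·90°
n=1: pose=(-2,0,S); sL=2, sR=40/41; mL=122/41, mR=-1; mL+mR=81/41 → advance +1; mR−mL=-163/41 → turn -1·90°
n=2: pose=(-2,-1,W); sL=160/89, sR=32/37; mL=8768/3293, mR=-80/89; mL+mR=5808/3293 → advance +1; mR−mL=-11728/3293 → turn -1·90°
n=3: pose=(-3,-1,N); sL=80/101, sR=80/53; mL=12320/5353, mR=-40/101; mL+mR=10200/5353 → advance +1; mR−mL=-14440/5353 → turn -1·90°
n=4: pose=(-3,0,E); sL=160/193, sR=32/17; mL=8896/3281, mR=-80/193; mL+mR=7536/3281 → advance +1; mR−mL=-10256/3281 → turn -1·90°
n=5: pose=(-2,0,S); sL=2, sR=40/41; mL=122/41, mR=-1; mL+mR=81/41 → advance +1; mR−mL=-163/41 → turn -1·90°
n=6: pose=(-2,-1,W); sL=160/89, sR=32/37; mL=8768/3293, mR=-80/89; mL+mR=5808/3293 → advance +1; mR−mL=-11728/3293 → turn -1·90°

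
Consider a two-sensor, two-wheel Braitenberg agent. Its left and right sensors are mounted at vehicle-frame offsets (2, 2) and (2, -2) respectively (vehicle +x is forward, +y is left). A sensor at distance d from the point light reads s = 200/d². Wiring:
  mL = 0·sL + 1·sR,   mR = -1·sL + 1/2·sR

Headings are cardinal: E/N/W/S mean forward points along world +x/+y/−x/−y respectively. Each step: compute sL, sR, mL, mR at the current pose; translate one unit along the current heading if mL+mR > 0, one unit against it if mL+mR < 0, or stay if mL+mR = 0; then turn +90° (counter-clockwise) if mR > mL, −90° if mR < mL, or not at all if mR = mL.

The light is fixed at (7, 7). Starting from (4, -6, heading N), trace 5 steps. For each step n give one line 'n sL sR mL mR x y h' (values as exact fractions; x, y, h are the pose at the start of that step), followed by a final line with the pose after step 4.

0 100/73 100/61 100/61 -2450/4453 4 -6 N
1 200/101 200/197 200/197 -29300/19897 4 -5 E
2 1 25/29 25/29 -33/58 3 -5 S
3 200/261 200/157 200/157 -5300/40977 3 -6 W
4 20/17 20/13 20/13 -90/221 2 -6 N
final 2 -5 E

n=0: pose=(4,-6,N); sL=100/73, sR=100/61; mL=100/61, mR=-2450/4453; mL+mR=4850/4453 → advance +1; mR−mL=-9750/4453 → turn -1·90°
n=1: pose=(4,-5,E); sL=200/101, sR=200/197; mL=200/197, mR=-29300/19897; mL+mR=-9100/19897 → advance -1; mR−mL=-49500/19897 → turn -1·90°
n=2: pose=(3,-5,S); sL=1, sR=25/29; mL=25/29, mR=-33/58; mL+mR=17/58 → advance +1; mR−mL=-83/58 → turn -1·90°
n=3: pose=(3,-6,W); sL=200/261, sR=200/157; mL=200/157, mR=-5300/40977; mL+mR=46900/40977 → advance +1; mR−mL=-57500/40977 → turn -1·90°
n=4: pose=(2,-6,N); sL=20/17, sR=20/13; mL=20/13, mR=-90/221; mL+mR=250/221 → advance +1; mR−mL=-430/221 → turn -1·90°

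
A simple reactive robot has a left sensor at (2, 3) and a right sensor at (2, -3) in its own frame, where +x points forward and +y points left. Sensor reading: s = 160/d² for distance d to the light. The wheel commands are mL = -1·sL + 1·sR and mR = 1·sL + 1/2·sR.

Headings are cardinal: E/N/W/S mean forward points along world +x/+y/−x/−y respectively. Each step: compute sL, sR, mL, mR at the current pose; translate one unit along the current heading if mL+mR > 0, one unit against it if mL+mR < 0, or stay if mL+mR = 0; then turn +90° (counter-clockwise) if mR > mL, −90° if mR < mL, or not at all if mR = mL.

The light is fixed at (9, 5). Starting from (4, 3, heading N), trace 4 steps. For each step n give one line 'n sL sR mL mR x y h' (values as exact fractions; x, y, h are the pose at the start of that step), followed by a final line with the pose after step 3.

n=0: pose=(4,3,N); sL=5/2, sR=40; mL=75/2, mR=45/2; mL+mR=60 → advance +1; mR−mL=-15 → turn -1·90°
n=1: pose=(4,4,E); sL=160/13, sR=32/5; mL=-384/65, mR=1008/65; mL+mR=48/5 → advance +1; mR−mL=1392/65 → turn +1·90°
n=2: pose=(5,4,N); sL=16/5, sR=80; mL=384/5, mR=216/5; mL+mR=120 → advance +1; mR−mL=-168/5 → turn -1·90°
n=3: pose=(5,5,E); sL=160/13, sR=160/13; mL=0, mR=240/13; mL+mR=240/13 → advance +1; mR−mL=240/13 → turn +1·90°

0 5/2 40 75/2 45/2 4 3 N
1 160/13 32/5 -384/65 1008/65 4 4 E
2 16/5 80 384/5 216/5 5 4 N
3 160/13 160/13 0 240/13 5 5 E
final 6 5 N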